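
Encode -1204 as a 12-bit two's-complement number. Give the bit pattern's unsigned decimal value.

2892

1204 in 12 bits: 010010110100
Invert: 101101001011
Add 1:  101101001100 = 2892
(Check: 2^12 - 1204 = 4096 - 1204 = 2892.)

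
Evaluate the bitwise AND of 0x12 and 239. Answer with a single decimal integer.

2

0x12 = 00010010
239 = 11101111
AND → 00000010 = 2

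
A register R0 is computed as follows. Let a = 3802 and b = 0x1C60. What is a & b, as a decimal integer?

3136

3802 = 0111011011010
0x1C60 = 1110001100000
AND → 0110001000000 = 3136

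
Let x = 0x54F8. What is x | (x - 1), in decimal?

x = 101010011111000 = 21752
x - 1 = 101010011110111
OR    = 101010011111111 = 21759
(x | (x - 1) sets all bits below the lowest set bit.)

21759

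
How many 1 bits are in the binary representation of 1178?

1178 = 10010011010
Count the 1s: 1 + 1 + 1 + 1 + 1 = 5

5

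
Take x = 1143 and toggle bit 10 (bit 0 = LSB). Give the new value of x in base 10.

x = 0010001110111
bit 10 is currently 1; toggle it via x ^ (1 << 10) = x ^ 1024
→ 0000001110111 = 119

119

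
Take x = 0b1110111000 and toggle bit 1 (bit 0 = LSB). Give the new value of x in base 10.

954

x = 1110111000
bit 1 is currently 0; toggle it via x ^ (1 << 1) = x ^ 2
→ 1110111010 = 954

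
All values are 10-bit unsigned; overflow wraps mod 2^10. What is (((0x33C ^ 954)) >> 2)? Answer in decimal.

33

0x33C = 1100111100
954 = 1110111010
→ ^ → 0010000110 = 134
→ >> 2 → 0000100001 = 33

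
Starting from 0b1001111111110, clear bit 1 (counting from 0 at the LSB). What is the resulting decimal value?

x = 1001111111110
bit 1 is currently 1; clear it via x & ~(1 << 1) = x & ~2
→ 1001111111100 = 5116

5116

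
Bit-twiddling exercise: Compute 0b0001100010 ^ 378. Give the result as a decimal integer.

280

a = 001100010
378 = 101111010
XOR → 100011000 = 280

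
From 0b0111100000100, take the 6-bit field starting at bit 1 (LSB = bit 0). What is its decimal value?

v = 0111100000100
Shift right by 1: 011110000010
Mask low 6 bits: 000010 = 2

2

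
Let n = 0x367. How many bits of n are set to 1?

7

0x367 = 1101100111
Count the 1s: 1 + 1 + 1 + 1 + 1 + 1 + 1 = 7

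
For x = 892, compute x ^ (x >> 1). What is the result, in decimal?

706

x = 1101111100 = 892
x>>1 = 0110111110
XOR  = 1011000010 = 706
(x ^ (x >> 1) gives the standard binary-reflected Gray code of x.)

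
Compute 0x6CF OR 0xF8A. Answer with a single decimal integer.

4047

0x6CF = 011011001111
0xF8A = 111110001010
 OR → 111111001111 = 4047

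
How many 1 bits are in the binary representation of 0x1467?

7

0x1467 = 1010001100111
Count the 1s: 1 + 1 + 1 + 1 + 1 + 1 + 1 = 7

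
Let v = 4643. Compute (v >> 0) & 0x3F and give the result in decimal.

v = 1001000100011
Shift right by 0: 1001000100011
Mask low 6 bits: 100011 = 35

35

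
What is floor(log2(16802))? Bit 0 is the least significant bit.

16802 = 100000110100010
The topmost 1 is at position 14 (since 2^14 = 16384 ≤ 16802 < 32768).

14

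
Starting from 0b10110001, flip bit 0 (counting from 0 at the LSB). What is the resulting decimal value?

x = 10110001
bit 0 is currently 1; toggle it via x ^ (1 << 0) = x ^ 1
→ 10110000 = 176

176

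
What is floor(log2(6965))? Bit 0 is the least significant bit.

6965 = 1101100110101
The topmost 1 is at position 12 (since 2^12 = 4096 ≤ 6965 < 8192).

12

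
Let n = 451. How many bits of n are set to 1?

451 = 111000011
Count the 1s: 1 + 1 + 1 + 1 + 1 = 5

5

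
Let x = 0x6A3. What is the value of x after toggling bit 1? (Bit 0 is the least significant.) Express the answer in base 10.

x = 011010100011
bit 1 is currently 1; toggle it via x ^ (1 << 1) = x ^ 2
→ 011010100001 = 1697

1697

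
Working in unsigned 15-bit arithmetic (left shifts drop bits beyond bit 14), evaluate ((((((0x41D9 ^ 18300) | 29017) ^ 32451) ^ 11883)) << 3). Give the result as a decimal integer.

0x41D9 = 100000111011001
18300 = 100011101111100
→ ^ → 000011010100101 = 1701
29017 = 111000101011001
→ | → 111011111111101 = 30717
32451 = 111111011000011
→ ^ → 000100100111110 = 2366
11883 = 010111001101011
→ ^ → 010011101010101 = 10069
→ << 3 (mod 2^15) → 011101010101000 = 15016

15016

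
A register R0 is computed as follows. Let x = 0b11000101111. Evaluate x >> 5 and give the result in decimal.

49

x = 11000101111
shift right by 5 → 00000110001 = 49
(equivalently, floor(1583 / 32))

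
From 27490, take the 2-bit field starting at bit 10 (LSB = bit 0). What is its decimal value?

2

v = 110101101100010
Shift right by 10: 11010
Mask low 2 bits: 10 = 2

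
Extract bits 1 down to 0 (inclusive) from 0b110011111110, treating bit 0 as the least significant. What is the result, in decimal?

v = 110011111110
Shift right by 0: 110011111110
Mask low 2 bits: 10 = 2

2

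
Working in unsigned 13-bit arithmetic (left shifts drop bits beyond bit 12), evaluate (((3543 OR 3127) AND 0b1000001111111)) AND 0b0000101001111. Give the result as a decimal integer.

3543 = 0110111010111
3127 = 0110000110111
→ OR → 0110111110111 = 3575
0b1000001111111 = 1000001111111
→ AND → 0000001110111 = 119
0b0000101001111 = 0000101001111
→ AND → 0000001000111 = 71

71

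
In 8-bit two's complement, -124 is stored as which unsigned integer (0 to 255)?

124 in 8 bits: 01111100
Invert: 10000011
Add 1:  10000100 = 132
(Check: 2^8 - 124 = 256 - 124 = 132.)

132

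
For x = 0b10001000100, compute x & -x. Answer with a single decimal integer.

4

x = 10001000100 = 1092
-x (two's complement) = …01110111100
AND   = 00000000100 = 4
(x & -x isolates the lowest set bit of x.)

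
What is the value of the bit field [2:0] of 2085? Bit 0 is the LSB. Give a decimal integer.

5

v = 0100000100101
Shift right by 0: 0100000100101
Mask low 3 bits: 101 = 5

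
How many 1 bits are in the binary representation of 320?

2

320 = 101000000
Count the 1s: 1 + 1 = 2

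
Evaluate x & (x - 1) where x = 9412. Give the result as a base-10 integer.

9408

x = 10010011000100 = 9412
x - 1 = 10010011000011
AND   = 10010011000000 = 9408
(x & (x - 1) clears the lowest set bit of x.)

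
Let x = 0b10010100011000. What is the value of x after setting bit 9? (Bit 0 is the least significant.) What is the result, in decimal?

10008

x = 10010100011000
bit 9 is currently 0; set it via x | (1 << 9) = x | 512
→ 10011100011000 = 10008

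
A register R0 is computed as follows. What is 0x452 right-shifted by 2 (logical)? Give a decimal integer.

0x452 = 10001010010
shift right by 2 → 00100010100 = 276
(equivalently, floor(1106 / 4))

276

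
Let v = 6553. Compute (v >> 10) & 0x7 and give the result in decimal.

6

v = 1100110011001
Shift right by 10: 110
Mask low 3 bits: 110 = 6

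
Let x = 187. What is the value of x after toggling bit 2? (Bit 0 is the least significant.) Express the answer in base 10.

x = 10111011
bit 2 is currently 0; toggle it via x ^ (1 << 2) = x ^ 4
→ 10111111 = 191

191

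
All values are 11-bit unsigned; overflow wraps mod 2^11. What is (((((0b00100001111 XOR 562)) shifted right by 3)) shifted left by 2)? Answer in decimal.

0b00100001111 = 00100001111
562 = 01000110010
→ XOR → 01100111101 = 829
→ shifted right by 3 → 00001100111 = 103
→ shifted left by 2 (mod 2^11) → 00110011100 = 412

412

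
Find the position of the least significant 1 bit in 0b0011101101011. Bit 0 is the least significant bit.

0b0011101101011 = 11101101011
Trailing zeros: 0, so the lowest set bit is bit 0 (value 1).

0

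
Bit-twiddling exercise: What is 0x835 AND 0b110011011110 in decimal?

2068

0x835 = 100000110101
b = 110011011110
AND → 100000010100 = 2068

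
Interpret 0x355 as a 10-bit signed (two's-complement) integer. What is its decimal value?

pattern = 1101010101 (MSB is 1 ⇒ negative)
Invert: 0010101010, add 1 → 0010101011 = 171, so the value is -171.
(Equivalently: 853 - 2^10 = 853 - 1024 = -171.)

-171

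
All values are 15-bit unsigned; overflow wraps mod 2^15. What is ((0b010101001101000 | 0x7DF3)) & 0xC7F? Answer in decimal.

3195

0b010101001101000 = 010101001101000
0x7DF3 = 111110111110011
→ | → 111111111111011 = 32763
0xC7F = 000110001111111
→ & → 000110001111011 = 3195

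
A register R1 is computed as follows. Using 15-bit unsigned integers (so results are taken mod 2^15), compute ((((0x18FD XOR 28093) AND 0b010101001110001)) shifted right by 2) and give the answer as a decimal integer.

0x18FD = 001100011111101
28093 = 110110110111101
→ XOR → 111010101000000 = 30016
0b010101001110001 = 010101001110001
→ AND → 010000001000000 = 8256
→ shifted right by 2 → 000100000010000 = 2064

2064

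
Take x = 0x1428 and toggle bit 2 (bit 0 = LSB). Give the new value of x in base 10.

5164

x = 1010000101000
bit 2 is currently 0; toggle it via x ^ (1 << 2) = x ^ 4
→ 1010000101100 = 5164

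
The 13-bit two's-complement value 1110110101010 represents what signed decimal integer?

pattern = 1110110101010 (MSB is 1 ⇒ negative)
Invert: 0001001010101, add 1 → 0001001010110 = 598, so the value is -598.
(Equivalently: 7594 - 2^13 = 7594 - 8192 = -598.)

-598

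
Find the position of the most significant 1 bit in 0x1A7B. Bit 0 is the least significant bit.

0x1A7B = 1101001111011
The topmost 1 is at position 12 (since 2^12 = 4096 ≤ 6779 < 8192).

12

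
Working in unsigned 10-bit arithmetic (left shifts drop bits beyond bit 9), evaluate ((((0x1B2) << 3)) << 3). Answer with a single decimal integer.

0x1B2 = 0110110010
→ << 3 (mod 2^10) → 0110010000 = 400
→ << 3 (mod 2^10) → 0010000000 = 128

128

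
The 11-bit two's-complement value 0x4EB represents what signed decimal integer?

-789

pattern = 10011101011 (MSB is 1 ⇒ negative)
Invert: 01100010100, add 1 → 01100010101 = 789, so the value is -789.
(Equivalently: 1259 - 2^11 = 1259 - 2048 = -789.)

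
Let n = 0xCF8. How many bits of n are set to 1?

0xCF8 = 110011111000
Count the 1s: 1 + 1 + 1 + 1 + 1 + 1 + 1 = 7

7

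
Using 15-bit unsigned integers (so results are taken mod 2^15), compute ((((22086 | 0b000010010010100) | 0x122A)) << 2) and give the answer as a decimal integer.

22086 = 101011001000110
0b000010010010100 = 000010010010100
→ | → 101011011010110 = 22230
0x122A = 001001000101010
→ | → 101011011111110 = 22270
→ << 2 (mod 2^15) → 101101111111000 = 23544

23544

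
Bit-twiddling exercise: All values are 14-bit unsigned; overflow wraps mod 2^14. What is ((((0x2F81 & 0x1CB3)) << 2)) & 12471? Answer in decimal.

12292

0x2F81 = 10111110000001
0x1CB3 = 01110010110011
→ & → 00110010000001 = 3201
→ << 2 (mod 2^14) → 11001000000100 = 12804
12471 = 11000010110111
→ & → 11000000000100 = 12292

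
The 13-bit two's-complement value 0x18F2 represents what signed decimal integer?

-1806

pattern = 1100011110010 (MSB is 1 ⇒ negative)
Invert: 0011100001101, add 1 → 0011100001110 = 1806, so the value is -1806.
(Equivalently: 6386 - 2^13 = 6386 - 8192 = -1806.)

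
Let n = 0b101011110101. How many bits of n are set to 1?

n = 101011110101
Count the 1s: 1 + 1 + 1 + 1 + 1 + 1 + 1 + 1 = 8

8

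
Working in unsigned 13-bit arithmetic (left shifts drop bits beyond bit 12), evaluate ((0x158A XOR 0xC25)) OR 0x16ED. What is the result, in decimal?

8175

0x158A = 1010110001010
0xC25 = 0110000100101
→ XOR → 1100110101111 = 6575
0x16ED = 1011011101101
→ OR → 1111111101111 = 8175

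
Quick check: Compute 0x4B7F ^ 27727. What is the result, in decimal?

0x4B7F = 100101101111111
27727 = 110110001001111
XOR → 010011100110000 = 10032

10032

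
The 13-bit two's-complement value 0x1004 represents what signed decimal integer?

pattern = 1000000000100 (MSB is 1 ⇒ negative)
Invert: 0111111111011, add 1 → 0111111111100 = 4092, so the value is -4092.
(Equivalently: 4100 - 2^13 = 4100 - 8192 = -4092.)

-4092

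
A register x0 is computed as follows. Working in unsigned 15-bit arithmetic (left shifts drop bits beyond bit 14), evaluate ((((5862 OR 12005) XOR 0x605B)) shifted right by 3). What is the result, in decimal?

3031

5862 = 001011011100110
12005 = 010111011100101
→ OR → 011111011100111 = 16103
0x605B = 110000001011011
→ XOR → 101111010111100 = 24252
→ shifted right by 3 → 000101111010111 = 3031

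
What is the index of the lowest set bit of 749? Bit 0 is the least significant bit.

0

749 = 1011101101
Trailing zeros: 0, so the lowest set bit is bit 0 (value 1).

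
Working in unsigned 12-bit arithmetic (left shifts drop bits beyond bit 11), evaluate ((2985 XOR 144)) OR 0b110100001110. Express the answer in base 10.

3903

2985 = 101110101001
144 = 000010010000
→ XOR → 101100111001 = 2873
0b110100001110 = 110100001110
→ OR → 111100111111 = 3903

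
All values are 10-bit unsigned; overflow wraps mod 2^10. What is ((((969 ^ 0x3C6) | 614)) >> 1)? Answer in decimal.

969 = 1111001001
0x3C6 = 1111000110
→ ^ → 0000001111 = 15
614 = 1001100110
→ | → 1001101111 = 623
→ >> 1 → 0100110111 = 311

311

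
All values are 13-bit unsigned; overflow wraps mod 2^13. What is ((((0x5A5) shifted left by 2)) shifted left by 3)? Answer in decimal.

5280

0x5A5 = 0010110100101
→ shifted left by 2 (mod 2^13) → 1011010010100 = 5780
→ shifted left by 3 (mod 2^13) → 1010010100000 = 5280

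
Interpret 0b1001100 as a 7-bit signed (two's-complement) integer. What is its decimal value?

pattern = 1001100 (MSB is 1 ⇒ negative)
Invert: 0110011, add 1 → 0110100 = 52, so the value is -52.
(Equivalently: 76 - 2^7 = 76 - 128 = -52.)

-52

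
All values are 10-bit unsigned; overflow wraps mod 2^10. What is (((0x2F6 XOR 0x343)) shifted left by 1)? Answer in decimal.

874

0x2F6 = 1011110110
0x343 = 1101000011
→ XOR → 0110110101 = 437
→ shifted left by 1 (mod 2^10) → 1101101010 = 874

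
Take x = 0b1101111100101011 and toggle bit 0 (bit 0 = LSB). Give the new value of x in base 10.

x = 1101111100101011
bit 0 is currently 1; toggle it via x ^ (1 << 0) = x ^ 1
→ 1101111100101010 = 57130

57130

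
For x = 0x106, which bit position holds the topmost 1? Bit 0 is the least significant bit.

8

0x106 = 100000110
The topmost 1 is at position 8 (since 2^8 = 256 ≤ 262 < 512).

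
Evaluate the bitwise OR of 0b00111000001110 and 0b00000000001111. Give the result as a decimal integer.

a = 111000001110
b = 000000001111
 OR → 111000001111 = 3599

3599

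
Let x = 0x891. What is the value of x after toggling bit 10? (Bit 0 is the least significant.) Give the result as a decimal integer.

x = 0100010010001
bit 10 is currently 0; toggle it via x ^ (1 << 10) = x ^ 1024
→ 0110010010001 = 3217

3217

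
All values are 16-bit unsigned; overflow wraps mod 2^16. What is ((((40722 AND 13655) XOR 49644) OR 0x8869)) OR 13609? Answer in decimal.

40722 = 1001111100010010
13655 = 0011010101010111
→ AND → 0001010100010010 = 5394
49644 = 1100000111101100
→ XOR → 1101010011111110 = 54526
0x8869 = 1000100001101001
→ OR → 1101110011111111 = 56575
13609 = 0011010100101001
→ OR → 1111110111111111 = 65023

65023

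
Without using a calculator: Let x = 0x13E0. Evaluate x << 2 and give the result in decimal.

0x13E0 = 001001111100000
shift left by 2 → 100111110000000 = 20352
(equivalently, 5088 × 2^2 = 5088 × 4)

20352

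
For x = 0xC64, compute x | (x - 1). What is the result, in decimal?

3175

x = 110001100100 = 3172
x - 1 = 110001100011
OR    = 110001100111 = 3175
(x | (x - 1) sets all bits below the lowest set bit.)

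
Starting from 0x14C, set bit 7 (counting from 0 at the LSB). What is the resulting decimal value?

x = 0101001100
bit 7 is currently 0; set it via x | (1 << 7) = x | 128
→ 0111001100 = 460

460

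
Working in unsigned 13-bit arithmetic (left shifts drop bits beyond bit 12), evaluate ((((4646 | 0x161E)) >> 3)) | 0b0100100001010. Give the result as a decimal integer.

4646 = 1001000100110
0x161E = 1011000011110
→ | → 1011000111110 = 5694
→ >> 3 → 0001011000111 = 711
0b0100100001010 = 0100100001010
→ | → 0101111001111 = 3023

3023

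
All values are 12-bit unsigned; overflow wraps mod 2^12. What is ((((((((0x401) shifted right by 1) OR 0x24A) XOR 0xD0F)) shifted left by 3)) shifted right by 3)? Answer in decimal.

325

0x401 = 010000000001
→ shifted right by 1 → 001000000000 = 512
0x24A = 001001001010
→ OR → 001001001010 = 586
0xD0F = 110100001111
→ XOR → 111101000101 = 3909
→ shifted left by 3 (mod 2^12) → 101000101000 = 2600
→ shifted right by 3 → 000101000101 = 325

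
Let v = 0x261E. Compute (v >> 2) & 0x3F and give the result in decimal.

v = 10011000011110
Shift right by 2: 100110000111
Mask low 6 bits: 000111 = 7

7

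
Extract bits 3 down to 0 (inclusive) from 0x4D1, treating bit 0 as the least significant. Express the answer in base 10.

v = 000010011010001
Shift right by 0: 000010011010001
Mask low 4 bits: 0001 = 1

1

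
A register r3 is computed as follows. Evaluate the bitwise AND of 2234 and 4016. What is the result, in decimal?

2224

2234 = 100010111010
4016 = 111110110000
AND → 100010110000 = 2224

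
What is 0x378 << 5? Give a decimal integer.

0x378 = 000001101111000
shift left by 5 → 110111100000000 = 28416
(equivalently, 888 × 2^5 = 888 × 32)

28416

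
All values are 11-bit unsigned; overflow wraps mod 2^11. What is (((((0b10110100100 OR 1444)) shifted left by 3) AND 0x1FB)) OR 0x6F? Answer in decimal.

367

0b10110100100 = 10110100100
1444 = 10110100100
→ OR → 10110100100 = 1444
→ shifted left by 3 (mod 2^11) → 10100100000 = 1312
0x1FB = 00111111011
→ AND → 00100100000 = 288
0x6F = 00001101111
→ OR → 00101101111 = 367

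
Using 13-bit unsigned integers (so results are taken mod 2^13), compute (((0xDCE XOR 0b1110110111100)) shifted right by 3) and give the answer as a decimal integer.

0xDCE = 0110111001110
0b1110110111100 = 1110110111100
→ XOR → 1000001110010 = 4210
→ shifted right by 3 → 0001000001110 = 526

526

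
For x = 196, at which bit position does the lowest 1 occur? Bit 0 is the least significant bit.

2

196 = 11000100
Trailing zeros: 2, so the lowest set bit is bit 2 (value 4).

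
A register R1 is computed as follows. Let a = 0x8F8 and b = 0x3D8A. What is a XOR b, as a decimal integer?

13682

0x8F8 = 00100011111000
0x3D8A = 11110110001010
XOR → 11010101110010 = 13682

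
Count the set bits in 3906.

6

3906 = 111101000010
Count the 1s: 1 + 1 + 1 + 1 + 1 + 1 = 6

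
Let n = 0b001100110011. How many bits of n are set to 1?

n = 1100110011
Count the 1s: 1 + 1 + 1 + 1 + 1 + 1 = 6

6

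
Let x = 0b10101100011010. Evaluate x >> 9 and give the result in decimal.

x = 10101100011010
shift right by 9 → 00000000010101 = 21
(equivalently, floor(11034 / 512))

21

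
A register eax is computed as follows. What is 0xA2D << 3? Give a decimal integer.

0xA2D = 000101000101101
shift left by 3 → 101000101101000 = 20840
(equivalently, 2605 × 2^3 = 2605 × 8)

20840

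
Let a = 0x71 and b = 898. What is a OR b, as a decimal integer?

1011

0x71 = 0001110001
898 = 1110000010
 OR → 1111110011 = 1011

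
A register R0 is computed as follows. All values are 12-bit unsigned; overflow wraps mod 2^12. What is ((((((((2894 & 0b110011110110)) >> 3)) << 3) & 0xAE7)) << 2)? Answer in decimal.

256

2894 = 101101001110
0b110011110110 = 110011110110
→ & → 100001000110 = 2118
→ >> 3 → 000100001000 = 264
→ << 3 (mod 2^12) → 100001000000 = 2112
0xAE7 = 101011100111
→ & → 100001000000 = 2112
→ << 2 (mod 2^12) → 000100000000 = 256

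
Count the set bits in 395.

5

395 = 110001011
Count the 1s: 1 + 1 + 1 + 1 + 1 = 5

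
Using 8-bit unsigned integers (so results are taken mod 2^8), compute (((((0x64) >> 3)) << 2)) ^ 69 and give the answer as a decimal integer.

0x64 = 01100100
→ >> 3 → 00001100 = 12
→ << 2 (mod 2^8) → 00110000 = 48
69 = 01000101
→ ^ → 01110101 = 117

117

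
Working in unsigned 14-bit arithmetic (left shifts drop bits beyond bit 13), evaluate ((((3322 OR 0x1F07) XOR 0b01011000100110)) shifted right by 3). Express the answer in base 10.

315

3322 = 00110011111010
0x1F07 = 01111100000111
→ OR → 01111111111111 = 8191
0b01011000100110 = 01011000100110
→ XOR → 00100111011001 = 2521
→ shifted right by 3 → 00000100111011 = 315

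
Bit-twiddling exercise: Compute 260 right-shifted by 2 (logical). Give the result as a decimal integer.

65

260 = 100000100
shift right by 2 → 001000001 = 65
(equivalently, floor(260 / 4))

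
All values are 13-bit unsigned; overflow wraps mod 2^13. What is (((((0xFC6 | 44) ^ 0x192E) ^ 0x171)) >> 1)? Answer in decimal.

0xFC6 = 0111111000110
44 = 0000000101100
→ | → 0111111101110 = 4078
0x192E = 1100100101110
→ ^ → 1011011000000 = 5824
0x171 = 0000101110001
→ ^ → 1011110110001 = 6065
→ >> 1 → 0101111011000 = 3032

3032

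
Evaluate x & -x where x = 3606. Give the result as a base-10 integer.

x = 111000010110 = 3606
-x (two's complement) = …000111101010
AND   = 000000000010 = 2
(x & -x isolates the lowest set bit of x.)

2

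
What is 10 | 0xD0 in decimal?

10 = 00001010
0xD0 = 11010000
 OR → 11011010 = 218

218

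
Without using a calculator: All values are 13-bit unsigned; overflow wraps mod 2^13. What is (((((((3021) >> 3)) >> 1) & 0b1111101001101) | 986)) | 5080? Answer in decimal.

3021 = 0101111001101
→ >> 3 → 0000101111001 = 377
→ >> 1 → 0000010111100 = 188
0b1111101001101 = 1111101001101
→ & → 0000000001100 = 12
986 = 0001111011010
→ | → 0001111011110 = 990
5080 = 1001111011000
→ | → 1001111011110 = 5086

5086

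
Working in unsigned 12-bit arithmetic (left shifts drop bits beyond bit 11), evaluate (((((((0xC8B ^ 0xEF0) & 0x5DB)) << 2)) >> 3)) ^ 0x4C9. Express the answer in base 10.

1252

0xC8B = 110010001011
0xEF0 = 111011110000
→ ^ → 001001111011 = 635
0x5DB = 010111011011
→ & → 000001011011 = 91
→ << 2 (mod 2^12) → 000101101100 = 364
→ >> 3 → 000000101101 = 45
0x4C9 = 010011001001
→ ^ → 010011100100 = 1252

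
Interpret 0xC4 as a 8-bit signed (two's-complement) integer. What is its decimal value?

-60

pattern = 11000100 (MSB is 1 ⇒ negative)
Invert: 00111011, add 1 → 00111100 = 60, so the value is -60.
(Equivalently: 196 - 2^8 = 196 - 256 = -60.)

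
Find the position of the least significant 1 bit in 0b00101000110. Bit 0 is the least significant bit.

1

0b00101000110 = 101000110
Trailing zeros: 1, so the lowest set bit is bit 1 (value 2).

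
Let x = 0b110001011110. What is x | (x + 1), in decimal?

3167

x = 110001011110 = 3166
x + 1 = 110001011111
OR    = 110001011111 = 3167
(x | (x + 1) sets the lowest cleared bit.)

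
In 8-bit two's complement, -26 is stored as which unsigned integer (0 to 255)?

26 in 8 bits: 00011010
Invert: 11100101
Add 1:  11100110 = 230
(Check: 2^8 - 26 = 256 - 26 = 230.)

230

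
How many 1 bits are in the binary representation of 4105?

3

4105 = 1000000001001
Count the 1s: 1 + 1 + 1 = 3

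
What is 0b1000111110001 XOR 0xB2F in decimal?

6878

a = 1000111110001
0xB2F = 0101100101111
XOR → 1101011011110 = 6878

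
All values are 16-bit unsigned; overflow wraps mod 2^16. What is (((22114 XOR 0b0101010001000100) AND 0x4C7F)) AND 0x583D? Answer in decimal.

22114 = 0101011001100010
0b0101010001000100 = 0101010001000100
→ XOR → 0000001000100110 = 550
0x4C7F = 0100110001111111
→ AND → 0000000000100110 = 38
0x583D = 0101100000111101
→ AND → 0000000000100100 = 36

36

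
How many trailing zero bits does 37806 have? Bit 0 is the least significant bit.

1

37806 = 1001001110101110
Trailing zeros: 1, so the lowest set bit is bit 1 (value 2).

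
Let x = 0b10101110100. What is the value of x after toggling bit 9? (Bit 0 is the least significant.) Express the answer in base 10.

1908

x = 10101110100
bit 9 is currently 0; toggle it via x ^ (1 << 9) = x ^ 512
→ 11101110100 = 1908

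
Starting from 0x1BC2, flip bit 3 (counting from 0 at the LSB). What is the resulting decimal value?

7114

x = 01101111000010
bit 3 is currently 0; toggle it via x ^ (1 << 3) = x ^ 8
→ 01101111001010 = 7114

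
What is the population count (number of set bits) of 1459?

7

1459 = 10110110011
Count the 1s: 1 + 1 + 1 + 1 + 1 + 1 + 1 = 7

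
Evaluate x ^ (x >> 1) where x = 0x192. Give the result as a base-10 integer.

x = 110010010 = 402
x>>1 = 011001001
XOR  = 101011011 = 347
(x ^ (x >> 1) gives the standard binary-reflected Gray code of x.)

347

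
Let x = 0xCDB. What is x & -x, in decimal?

x = 110011011011 = 3291
-x (two's complement) = …001100100101
AND   = 000000000001 = 1
(x & -x isolates the lowest set bit of x.)

1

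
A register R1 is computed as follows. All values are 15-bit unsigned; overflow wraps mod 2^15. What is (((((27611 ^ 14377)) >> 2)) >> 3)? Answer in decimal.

671

27611 = 110101111011011
14377 = 011100000101001
→ ^ → 101001111110010 = 21490
→ >> 2 → 001010011111100 = 5372
→ >> 3 → 000001010011111 = 671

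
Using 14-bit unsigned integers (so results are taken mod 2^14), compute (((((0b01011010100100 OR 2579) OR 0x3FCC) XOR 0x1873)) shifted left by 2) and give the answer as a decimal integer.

0b01011010100100 = 01011010100100
2579 = 00101000010011
→ OR → 01111010110111 = 7863
0x3FCC = 11111111001100
→ OR → 11111111111111 = 16383
0x1873 = 01100001110011
→ XOR → 10011110001100 = 10124
→ shifted left by 2 (mod 2^14) → 01111000110000 = 7728

7728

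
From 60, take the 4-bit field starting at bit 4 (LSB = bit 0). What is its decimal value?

v = 00111100
Shift right by 4: 0011
Mask low 4 bits: 0011 = 3

3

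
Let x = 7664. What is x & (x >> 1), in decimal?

x = 1110111110000 = 7664
x>>1 = 0111011111000
AND  = 0110011110000 = 3312
(x & (x >> 1) has a 1 wherever x has two consecutive 1 bits.)

3312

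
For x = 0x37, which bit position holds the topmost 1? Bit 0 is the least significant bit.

5

0x37 = 110111
The topmost 1 is at position 5 (since 2^5 = 32 ≤ 55 < 64).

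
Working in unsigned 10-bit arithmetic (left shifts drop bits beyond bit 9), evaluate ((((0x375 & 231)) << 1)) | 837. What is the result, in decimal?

0x375 = 1101110101
231 = 0011100111
→ & → 0001100101 = 101
→ << 1 (mod 2^10) → 0011001010 = 202
837 = 1101000101
→ | → 1111001111 = 975

975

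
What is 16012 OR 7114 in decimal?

16012 = 11111010001100
7114 = 01101111001010
 OR → 11111111001110 = 16334

16334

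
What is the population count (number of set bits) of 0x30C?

4

0x30C = 1100001100
Count the 1s: 1 + 1 + 1 + 1 = 4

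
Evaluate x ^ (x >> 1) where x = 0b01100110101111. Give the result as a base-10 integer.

x = 1100110101111 = 6575
x>>1 = 0110011010111
XOR  = 1010101111000 = 5496
(x ^ (x >> 1) gives the standard binary-reflected Gray code of x.)

5496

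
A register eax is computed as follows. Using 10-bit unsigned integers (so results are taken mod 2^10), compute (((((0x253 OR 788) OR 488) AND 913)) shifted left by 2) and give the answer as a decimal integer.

580

0x253 = 1001010011
788 = 1100010100
→ OR → 1101010111 = 855
488 = 0111101000
→ OR → 1111111111 = 1023
913 = 1110010001
→ AND → 1110010001 = 913
→ shifted left by 2 (mod 2^10) → 1001000100 = 580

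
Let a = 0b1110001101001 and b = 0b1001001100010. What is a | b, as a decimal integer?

7787

a = 1110001101001
b = 1001001100010
 OR → 1111001101011 = 7787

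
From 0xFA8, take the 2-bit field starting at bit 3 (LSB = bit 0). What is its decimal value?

1

v = 0111110101000
Shift right by 3: 0111110101
Mask low 2 bits: 01 = 1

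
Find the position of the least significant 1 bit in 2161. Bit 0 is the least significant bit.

2161 = 100001110001
Trailing zeros: 0, so the lowest set bit is bit 0 (value 1).

0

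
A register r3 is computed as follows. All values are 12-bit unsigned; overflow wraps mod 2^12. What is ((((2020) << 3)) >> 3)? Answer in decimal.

2020 = 011111100100
→ << 3 (mod 2^12) → 111100100000 = 3872
→ >> 3 → 000111100100 = 484

484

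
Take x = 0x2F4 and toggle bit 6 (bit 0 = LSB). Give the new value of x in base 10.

x = 1011110100
bit 6 is currently 1; toggle it via x ^ (1 << 6) = x ^ 64
→ 1010110100 = 692

692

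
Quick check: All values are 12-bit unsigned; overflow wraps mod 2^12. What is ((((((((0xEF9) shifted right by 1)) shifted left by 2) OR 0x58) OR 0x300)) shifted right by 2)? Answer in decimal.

0xEF9 = 111011111001
→ shifted right by 1 → 011101111100 = 1916
→ shifted left by 2 (mod 2^12) → 110111110000 = 3568
0x58 = 000001011000
→ OR → 110111111000 = 3576
0x300 = 001100000000
→ OR → 111111111000 = 4088
→ shifted right by 2 → 001111111110 = 1022

1022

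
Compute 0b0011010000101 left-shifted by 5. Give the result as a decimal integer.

x = 0000011010000101
shift left by 5 → 1101000010100000 = 53408
(equivalently, 1669 × 2^5 = 1669 × 32)

53408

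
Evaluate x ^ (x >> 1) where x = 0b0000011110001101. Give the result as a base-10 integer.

x = 11110001101 = 1933
x>>1 = 01111000110
XOR  = 10001001011 = 1099
(x ^ (x >> 1) gives the standard binary-reflected Gray code of x.)

1099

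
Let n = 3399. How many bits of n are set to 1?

3399 = 110101000111
Count the 1s: 1 + 1 + 1 + 1 + 1 + 1 + 1 = 7

7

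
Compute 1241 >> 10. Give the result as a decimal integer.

1

1241 = 10011011001
shift right by 10 → 00000000001 = 1
(equivalently, floor(1241 / 1024))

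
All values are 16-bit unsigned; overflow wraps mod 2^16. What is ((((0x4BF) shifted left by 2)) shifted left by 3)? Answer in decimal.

38880

0x4BF = 0000010010111111
→ shifted left by 2 (mod 2^16) → 0001001011111100 = 4860
→ shifted left by 3 (mod 2^16) → 1001011111100000 = 38880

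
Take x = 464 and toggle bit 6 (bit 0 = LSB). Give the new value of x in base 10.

x = 0111010000
bit 6 is currently 1; toggle it via x ^ (1 << 6) = x ^ 64
→ 0110010000 = 400

400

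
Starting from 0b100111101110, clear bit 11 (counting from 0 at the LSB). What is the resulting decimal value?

x = 100111101110
bit 11 is currently 1; clear it via x & ~(1 << 11) = x & ~2048
→ 000111101110 = 494

494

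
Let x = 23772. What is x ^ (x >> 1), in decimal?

x = 101110011011100 = 23772
x>>1 = 010111001101110
XOR  = 111001010110010 = 29362
(x ^ (x >> 1) gives the standard binary-reflected Gray code of x.)

29362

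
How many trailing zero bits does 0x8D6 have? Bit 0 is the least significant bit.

1

0x8D6 = 100011010110
Trailing zeros: 1, so the lowest set bit is bit 1 (value 2).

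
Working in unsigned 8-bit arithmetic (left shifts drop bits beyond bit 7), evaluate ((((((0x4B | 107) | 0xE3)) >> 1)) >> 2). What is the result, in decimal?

29

0x4B = 01001011
107 = 01101011
→ | → 01101011 = 107
0xE3 = 11100011
→ | → 11101011 = 235
→ >> 1 → 01110101 = 117
→ >> 2 → 00011101 = 29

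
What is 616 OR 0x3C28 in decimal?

15976

616 = 00001001101000
0x3C28 = 11110000101000
 OR → 11111001101000 = 15976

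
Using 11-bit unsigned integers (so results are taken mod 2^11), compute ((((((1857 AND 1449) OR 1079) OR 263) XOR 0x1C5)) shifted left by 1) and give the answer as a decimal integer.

484

1857 = 11101000001
1449 = 10110101001
→ AND → 10100000001 = 1281
1079 = 10000110111
→ OR → 10100110111 = 1335
263 = 00100000111
→ OR → 10100110111 = 1335
0x1C5 = 00111000101
→ XOR → 10011110010 = 1266
→ shifted left by 1 (mod 2^11) → 00111100100 = 484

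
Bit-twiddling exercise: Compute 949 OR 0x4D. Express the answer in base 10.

1021

949 = 1110110101
0x4D = 0001001101
 OR → 1111111101 = 1021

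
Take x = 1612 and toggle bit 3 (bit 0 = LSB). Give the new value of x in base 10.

x = 011001001100
bit 3 is currently 1; toggle it via x ^ (1 << 3) = x ^ 8
→ 011001000100 = 1604

1604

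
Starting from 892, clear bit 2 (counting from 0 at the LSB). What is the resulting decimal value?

888

x = 1101111100
bit 2 is currently 1; clear it via x & ~(1 << 2) = x & ~4
→ 1101111000 = 888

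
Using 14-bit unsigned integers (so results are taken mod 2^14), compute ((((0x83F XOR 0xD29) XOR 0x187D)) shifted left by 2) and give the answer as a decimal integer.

0x83F = 00100000111111
0xD29 = 00110100101001
→ XOR → 00010100010110 = 1302
0x187D = 01100001111101
→ XOR → 01110101101011 = 7531
→ shifted left by 2 (mod 2^14) → 11010110101100 = 13740

13740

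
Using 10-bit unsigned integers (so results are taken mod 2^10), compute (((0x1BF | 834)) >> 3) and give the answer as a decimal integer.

0x1BF = 0110111111
834 = 1101000010
→ | → 1111111111 = 1023
→ >> 3 → 0001111111 = 127

127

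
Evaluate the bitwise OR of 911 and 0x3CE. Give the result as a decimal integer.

911 = 1110001111
0x3CE = 1111001110
 OR → 1111001111 = 975

975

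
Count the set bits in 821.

6

821 = 1100110101
Count the 1s: 1 + 1 + 1 + 1 + 1 + 1 = 6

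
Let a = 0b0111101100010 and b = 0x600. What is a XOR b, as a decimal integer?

a = 111101100010
0x600 = 011000000000
XOR → 100101100010 = 2402

2402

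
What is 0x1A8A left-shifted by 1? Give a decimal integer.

13588

0x1A8A = 01101010001010
shift left by 1 → 11010100010100 = 13588
(equivalently, 6794 × 2^1 = 6794 × 2)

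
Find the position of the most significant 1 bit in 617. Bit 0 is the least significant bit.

9

617 = 1001101001
The topmost 1 is at position 9 (since 2^9 = 512 ≤ 617 < 1024).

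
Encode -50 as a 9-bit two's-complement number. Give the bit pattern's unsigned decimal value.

50 in 9 bits: 000110010
Invert: 111001101
Add 1:  111001110 = 462
(Check: 2^9 - 50 = 512 - 50 = 462.)

462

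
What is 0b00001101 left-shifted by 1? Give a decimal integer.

x = 01101
shift left by 1 → 11010 = 26
(equivalently, 13 × 2^1 = 13 × 2)

26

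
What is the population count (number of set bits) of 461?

6

461 = 111001101
Count the 1s: 1 + 1 + 1 + 1 + 1 + 1 = 6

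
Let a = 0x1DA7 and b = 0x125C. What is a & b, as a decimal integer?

4100

0x1DA7 = 1110110100111
0x125C = 1001001011100
AND → 1000000000100 = 4100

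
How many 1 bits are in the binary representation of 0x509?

0x509 = 10100001001
Count the 1s: 1 + 1 + 1 + 1 = 4

4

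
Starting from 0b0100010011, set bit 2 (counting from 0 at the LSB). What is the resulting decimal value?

x = 0100010011
bit 2 is currently 0; set it via x | (1 << 2) = x | 4
→ 0100010111 = 279

279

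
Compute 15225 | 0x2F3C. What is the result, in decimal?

15225 = 11101101111001
0x2F3C = 10111100111100
 OR → 11111101111101 = 16253

16253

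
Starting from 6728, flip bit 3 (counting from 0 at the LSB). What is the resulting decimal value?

6720

x = 1101001001000
bit 3 is currently 1; toggle it via x ^ (1 << 3) = x ^ 8
→ 1101001000000 = 6720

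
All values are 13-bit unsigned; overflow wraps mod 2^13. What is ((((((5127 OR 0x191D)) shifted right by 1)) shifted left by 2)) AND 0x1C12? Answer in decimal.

6160

5127 = 1010000000111
0x191D = 1100100011101
→ OR → 1110100011111 = 7455
→ shifted right by 1 → 0111010001111 = 3727
→ shifted left by 2 (mod 2^13) → 1101000111100 = 6716
0x1C12 = 1110000010010
→ AND → 1100000010000 = 6160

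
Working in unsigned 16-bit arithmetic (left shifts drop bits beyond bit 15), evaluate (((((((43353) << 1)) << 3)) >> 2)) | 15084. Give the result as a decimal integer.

43353 = 1010100101011001
→ << 1 (mod 2^16) → 0101001010110010 = 21170
→ << 3 (mod 2^16) → 1001010110010000 = 38288
→ >> 2 → 0010010101100100 = 9572
15084 = 0011101011101100
→ | → 0011111111101100 = 16364

16364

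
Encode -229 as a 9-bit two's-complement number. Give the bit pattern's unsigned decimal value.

229 in 9 bits: 011100101
Invert: 100011010
Add 1:  100011011 = 283
(Check: 2^9 - 229 = 512 - 229 = 283.)

283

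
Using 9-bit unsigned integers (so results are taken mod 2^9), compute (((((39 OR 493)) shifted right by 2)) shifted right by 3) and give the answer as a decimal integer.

15

39 = 000100111
493 = 111101101
→ OR → 111101111 = 495
→ shifted right by 2 → 001111011 = 123
→ shifted right by 3 → 000001111 = 15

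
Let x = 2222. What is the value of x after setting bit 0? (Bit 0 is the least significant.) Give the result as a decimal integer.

x = 100010101110
bit 0 is currently 0; set it via x | (1 << 0) = x | 1
→ 100010101111 = 2223

2223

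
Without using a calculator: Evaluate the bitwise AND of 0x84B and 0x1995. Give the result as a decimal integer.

2049

0x84B = 0100001001011
0x1995 = 1100110010101
AND → 0100000000001 = 2049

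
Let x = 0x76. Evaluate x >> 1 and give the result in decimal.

59

0x76 = 1110110
shift right by 1 → 0111011 = 59
(equivalently, floor(118 / 2))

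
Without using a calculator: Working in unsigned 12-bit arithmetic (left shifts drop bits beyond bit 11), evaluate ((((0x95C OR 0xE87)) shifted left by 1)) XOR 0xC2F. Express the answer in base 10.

913

0x95C = 100101011100
0xE87 = 111010000111
→ OR → 111111011111 = 4063
→ shifted left by 1 (mod 2^12) → 111110111110 = 4030
0xC2F = 110000101111
→ XOR → 001110010001 = 913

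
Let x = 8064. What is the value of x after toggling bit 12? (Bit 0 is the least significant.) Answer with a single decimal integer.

x = 01111110000000
bit 12 is currently 1; toggle it via x ^ (1 << 12) = x ^ 4096
→ 00111110000000 = 3968

3968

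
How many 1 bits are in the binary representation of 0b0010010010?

n = 10010010
Count the 1s: 1 + 1 + 1 = 3

3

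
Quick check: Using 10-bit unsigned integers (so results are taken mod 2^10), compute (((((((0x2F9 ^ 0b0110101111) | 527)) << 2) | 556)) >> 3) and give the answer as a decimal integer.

111

0x2F9 = 1011111001
0b0110101111 = 0110101111
→ ^ → 1101010110 = 854
527 = 1000001111
→ | → 1101011111 = 863
→ << 2 (mod 2^10) → 0101111100 = 380
556 = 1000101100
→ | → 1101111100 = 892
→ >> 3 → 0001101111 = 111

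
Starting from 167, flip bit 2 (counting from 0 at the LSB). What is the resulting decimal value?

x = 00010100111
bit 2 is currently 1; toggle it via x ^ (1 << 2) = x ^ 4
→ 00010100011 = 163

163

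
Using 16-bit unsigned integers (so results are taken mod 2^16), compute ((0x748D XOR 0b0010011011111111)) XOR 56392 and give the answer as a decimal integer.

36410

0x748D = 0111010010001101
0b0010011011111111 = 0010011011111111
→ XOR → 0101001001110010 = 21106
56392 = 1101110001001000
→ XOR → 1000111000111010 = 36410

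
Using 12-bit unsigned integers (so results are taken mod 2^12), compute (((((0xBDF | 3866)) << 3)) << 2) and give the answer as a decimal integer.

3040

0xBDF = 101111011111
3866 = 111100011010
→ | → 111111011111 = 4063
→ << 3 (mod 2^12) → 111011111000 = 3832
→ << 2 (mod 2^12) → 101111100000 = 3040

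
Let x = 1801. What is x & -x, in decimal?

x = 11100001001 = 1801
-x (two's complement) = …00011110111
AND   = 00000000001 = 1
(x & -x isolates the lowest set bit of x.)

1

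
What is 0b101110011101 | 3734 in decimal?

3999

a = 101110011101
3734 = 111010010110
 OR → 111110011111 = 3999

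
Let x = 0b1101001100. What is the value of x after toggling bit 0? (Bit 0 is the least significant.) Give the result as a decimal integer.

x = 1101001100
bit 0 is currently 0; toggle it via x ^ (1 << 0) = x ^ 1
→ 1101001101 = 845

845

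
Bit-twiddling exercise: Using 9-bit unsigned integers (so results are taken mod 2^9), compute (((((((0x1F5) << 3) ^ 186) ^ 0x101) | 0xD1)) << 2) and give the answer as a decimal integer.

332

0x1F5 = 111110101
→ << 3 (mod 2^9) → 110101000 = 424
186 = 010111010
→ ^ → 100010010 = 274
0x101 = 100000001
→ ^ → 000010011 = 19
0xD1 = 011010001
→ | → 011010011 = 211
→ << 2 (mod 2^9) → 101001100 = 332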